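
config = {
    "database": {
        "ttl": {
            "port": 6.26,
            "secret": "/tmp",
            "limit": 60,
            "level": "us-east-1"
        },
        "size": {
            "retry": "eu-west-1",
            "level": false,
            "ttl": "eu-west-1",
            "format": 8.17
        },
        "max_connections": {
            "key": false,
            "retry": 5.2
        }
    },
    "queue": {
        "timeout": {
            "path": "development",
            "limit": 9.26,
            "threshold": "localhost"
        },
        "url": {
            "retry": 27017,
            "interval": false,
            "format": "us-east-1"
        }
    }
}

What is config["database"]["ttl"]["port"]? 6.26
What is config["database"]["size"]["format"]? 8.17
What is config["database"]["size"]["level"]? False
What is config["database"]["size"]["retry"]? "eu-west-1"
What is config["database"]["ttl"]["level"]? "us-east-1"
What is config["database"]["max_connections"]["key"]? False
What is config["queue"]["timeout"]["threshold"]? "localhost"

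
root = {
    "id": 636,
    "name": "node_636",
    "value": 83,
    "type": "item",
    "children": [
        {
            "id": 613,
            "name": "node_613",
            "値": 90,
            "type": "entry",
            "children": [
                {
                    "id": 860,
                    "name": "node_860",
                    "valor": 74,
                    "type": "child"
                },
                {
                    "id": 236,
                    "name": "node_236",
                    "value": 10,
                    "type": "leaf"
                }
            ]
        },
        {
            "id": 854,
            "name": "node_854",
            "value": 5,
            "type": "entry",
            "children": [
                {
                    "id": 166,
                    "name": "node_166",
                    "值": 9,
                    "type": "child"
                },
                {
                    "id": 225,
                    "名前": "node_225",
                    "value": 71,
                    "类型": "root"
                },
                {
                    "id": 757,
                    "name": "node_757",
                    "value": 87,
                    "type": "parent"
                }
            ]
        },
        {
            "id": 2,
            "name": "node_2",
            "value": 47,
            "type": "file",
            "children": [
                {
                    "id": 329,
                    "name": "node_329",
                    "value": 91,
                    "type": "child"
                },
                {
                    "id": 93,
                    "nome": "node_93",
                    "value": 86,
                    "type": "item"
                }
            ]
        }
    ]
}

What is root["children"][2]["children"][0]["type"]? "child"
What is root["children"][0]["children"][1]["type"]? "leaf"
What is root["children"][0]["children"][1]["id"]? 236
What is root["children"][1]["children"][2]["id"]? 757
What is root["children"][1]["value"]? 5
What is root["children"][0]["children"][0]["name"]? "node_860"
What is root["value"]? 83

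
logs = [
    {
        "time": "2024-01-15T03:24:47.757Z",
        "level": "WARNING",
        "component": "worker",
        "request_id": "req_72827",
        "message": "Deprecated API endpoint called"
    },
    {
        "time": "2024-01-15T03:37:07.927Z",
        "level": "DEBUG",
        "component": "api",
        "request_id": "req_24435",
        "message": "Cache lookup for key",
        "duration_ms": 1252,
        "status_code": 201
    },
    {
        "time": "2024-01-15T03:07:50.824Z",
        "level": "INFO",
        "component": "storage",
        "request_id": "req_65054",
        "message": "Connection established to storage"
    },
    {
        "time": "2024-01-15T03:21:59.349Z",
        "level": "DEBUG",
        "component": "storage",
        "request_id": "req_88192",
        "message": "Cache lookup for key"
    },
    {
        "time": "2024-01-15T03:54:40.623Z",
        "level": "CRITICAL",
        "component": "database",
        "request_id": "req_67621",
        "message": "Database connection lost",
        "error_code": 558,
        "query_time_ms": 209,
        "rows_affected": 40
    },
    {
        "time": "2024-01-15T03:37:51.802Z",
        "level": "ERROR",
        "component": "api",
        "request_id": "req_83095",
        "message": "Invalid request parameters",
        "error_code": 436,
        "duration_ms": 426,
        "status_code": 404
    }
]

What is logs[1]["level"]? "DEBUG"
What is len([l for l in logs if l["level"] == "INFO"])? 1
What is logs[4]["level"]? "CRITICAL"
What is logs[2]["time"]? "2024-01-15T03:07:50.824Z"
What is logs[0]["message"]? "Deprecated API endpoint called"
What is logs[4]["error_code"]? 558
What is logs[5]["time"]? "2024-01-15T03:37:51.802Z"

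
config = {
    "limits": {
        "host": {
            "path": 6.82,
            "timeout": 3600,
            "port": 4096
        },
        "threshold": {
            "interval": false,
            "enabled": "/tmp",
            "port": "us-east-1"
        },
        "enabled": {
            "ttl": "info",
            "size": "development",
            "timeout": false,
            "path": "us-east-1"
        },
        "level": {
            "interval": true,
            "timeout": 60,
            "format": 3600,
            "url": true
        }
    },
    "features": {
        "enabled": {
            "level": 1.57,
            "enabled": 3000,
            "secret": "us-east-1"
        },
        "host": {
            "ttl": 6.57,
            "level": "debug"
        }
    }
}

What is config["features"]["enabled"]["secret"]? "us-east-1"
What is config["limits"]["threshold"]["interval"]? False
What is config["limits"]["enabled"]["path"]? "us-east-1"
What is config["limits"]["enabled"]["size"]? "development"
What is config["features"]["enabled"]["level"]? 1.57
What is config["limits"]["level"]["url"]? True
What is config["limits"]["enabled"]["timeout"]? False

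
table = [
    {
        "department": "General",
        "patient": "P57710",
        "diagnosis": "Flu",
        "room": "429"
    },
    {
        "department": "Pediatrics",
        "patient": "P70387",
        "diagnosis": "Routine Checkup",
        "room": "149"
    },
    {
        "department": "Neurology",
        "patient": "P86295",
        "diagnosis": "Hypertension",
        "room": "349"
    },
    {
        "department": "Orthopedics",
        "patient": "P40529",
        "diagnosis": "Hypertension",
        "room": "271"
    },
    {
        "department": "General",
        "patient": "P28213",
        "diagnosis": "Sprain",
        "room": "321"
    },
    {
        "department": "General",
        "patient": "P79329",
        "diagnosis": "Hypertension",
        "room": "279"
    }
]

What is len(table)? 6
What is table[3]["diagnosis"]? "Hypertension"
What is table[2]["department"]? "Neurology"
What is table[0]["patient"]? "P57710"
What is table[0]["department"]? "General"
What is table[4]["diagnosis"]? "Sprain"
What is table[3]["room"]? "271"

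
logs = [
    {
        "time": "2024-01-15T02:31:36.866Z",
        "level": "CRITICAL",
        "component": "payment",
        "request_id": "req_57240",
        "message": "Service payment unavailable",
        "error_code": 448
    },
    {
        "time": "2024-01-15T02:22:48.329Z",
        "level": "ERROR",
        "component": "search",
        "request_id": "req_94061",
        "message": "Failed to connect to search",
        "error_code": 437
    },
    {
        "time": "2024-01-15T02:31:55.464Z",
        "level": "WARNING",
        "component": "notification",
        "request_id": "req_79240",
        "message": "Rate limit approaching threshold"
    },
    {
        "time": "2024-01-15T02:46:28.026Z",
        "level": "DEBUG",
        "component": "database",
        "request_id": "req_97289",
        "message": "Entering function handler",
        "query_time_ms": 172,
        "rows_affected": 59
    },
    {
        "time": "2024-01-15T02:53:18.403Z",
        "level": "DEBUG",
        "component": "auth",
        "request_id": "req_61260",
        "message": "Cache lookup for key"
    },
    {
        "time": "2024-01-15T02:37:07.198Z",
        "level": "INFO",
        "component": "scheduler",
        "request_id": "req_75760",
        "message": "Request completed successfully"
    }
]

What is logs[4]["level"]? "DEBUG"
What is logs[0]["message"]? "Service payment unavailable"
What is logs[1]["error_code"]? 437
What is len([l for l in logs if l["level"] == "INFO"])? 1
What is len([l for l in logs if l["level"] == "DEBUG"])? 2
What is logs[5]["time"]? "2024-01-15T02:37:07.198Z"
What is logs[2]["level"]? "WARNING"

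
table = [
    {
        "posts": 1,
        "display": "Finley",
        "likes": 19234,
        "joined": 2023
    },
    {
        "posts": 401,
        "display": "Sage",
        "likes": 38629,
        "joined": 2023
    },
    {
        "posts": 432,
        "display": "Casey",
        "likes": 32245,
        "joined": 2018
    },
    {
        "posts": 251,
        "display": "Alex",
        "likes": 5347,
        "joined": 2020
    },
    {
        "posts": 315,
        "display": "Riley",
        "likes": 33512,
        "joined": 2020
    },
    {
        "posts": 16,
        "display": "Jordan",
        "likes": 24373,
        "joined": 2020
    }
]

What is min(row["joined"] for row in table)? 2018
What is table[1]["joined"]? 2023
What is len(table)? 6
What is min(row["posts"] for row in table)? 1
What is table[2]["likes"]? 32245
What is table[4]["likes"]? 33512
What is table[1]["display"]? "Sage"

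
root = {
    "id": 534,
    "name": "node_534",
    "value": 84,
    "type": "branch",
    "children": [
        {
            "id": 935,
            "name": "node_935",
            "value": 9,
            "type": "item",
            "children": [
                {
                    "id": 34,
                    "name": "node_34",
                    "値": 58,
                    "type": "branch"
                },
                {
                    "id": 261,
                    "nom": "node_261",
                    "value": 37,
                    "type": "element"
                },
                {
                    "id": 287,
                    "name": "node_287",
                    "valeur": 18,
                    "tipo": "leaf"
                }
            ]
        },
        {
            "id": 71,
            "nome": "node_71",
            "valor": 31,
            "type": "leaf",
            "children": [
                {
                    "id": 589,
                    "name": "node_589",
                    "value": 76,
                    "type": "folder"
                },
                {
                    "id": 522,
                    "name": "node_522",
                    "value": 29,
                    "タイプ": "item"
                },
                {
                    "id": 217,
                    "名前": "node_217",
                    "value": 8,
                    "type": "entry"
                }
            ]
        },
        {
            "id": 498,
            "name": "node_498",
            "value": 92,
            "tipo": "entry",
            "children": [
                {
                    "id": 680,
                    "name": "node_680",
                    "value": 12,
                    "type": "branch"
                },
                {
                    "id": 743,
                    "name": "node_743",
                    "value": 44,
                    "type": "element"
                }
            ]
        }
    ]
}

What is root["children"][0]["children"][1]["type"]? "element"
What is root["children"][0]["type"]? "item"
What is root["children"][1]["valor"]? 31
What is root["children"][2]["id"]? 498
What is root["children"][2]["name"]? "node_498"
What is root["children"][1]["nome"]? "node_71"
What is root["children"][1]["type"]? "leaf"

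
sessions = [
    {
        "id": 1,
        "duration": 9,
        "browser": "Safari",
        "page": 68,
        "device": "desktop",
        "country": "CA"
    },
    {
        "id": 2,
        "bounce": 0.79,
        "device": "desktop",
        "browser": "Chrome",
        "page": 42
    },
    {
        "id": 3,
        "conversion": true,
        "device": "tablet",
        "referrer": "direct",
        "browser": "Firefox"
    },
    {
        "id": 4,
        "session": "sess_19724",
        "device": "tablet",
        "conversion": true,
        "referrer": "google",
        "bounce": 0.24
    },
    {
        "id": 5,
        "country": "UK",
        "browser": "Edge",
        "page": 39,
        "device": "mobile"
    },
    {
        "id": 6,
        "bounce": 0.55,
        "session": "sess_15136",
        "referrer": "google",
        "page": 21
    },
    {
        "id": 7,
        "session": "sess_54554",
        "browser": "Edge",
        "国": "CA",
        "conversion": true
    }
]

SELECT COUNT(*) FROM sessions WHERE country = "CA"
1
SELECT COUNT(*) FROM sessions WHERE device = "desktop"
2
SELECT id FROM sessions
[1, 2, 3, 4, 5, 6, 7]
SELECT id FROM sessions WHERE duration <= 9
[1]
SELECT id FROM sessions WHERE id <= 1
[1]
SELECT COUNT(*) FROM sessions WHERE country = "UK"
1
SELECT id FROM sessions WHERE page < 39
[6]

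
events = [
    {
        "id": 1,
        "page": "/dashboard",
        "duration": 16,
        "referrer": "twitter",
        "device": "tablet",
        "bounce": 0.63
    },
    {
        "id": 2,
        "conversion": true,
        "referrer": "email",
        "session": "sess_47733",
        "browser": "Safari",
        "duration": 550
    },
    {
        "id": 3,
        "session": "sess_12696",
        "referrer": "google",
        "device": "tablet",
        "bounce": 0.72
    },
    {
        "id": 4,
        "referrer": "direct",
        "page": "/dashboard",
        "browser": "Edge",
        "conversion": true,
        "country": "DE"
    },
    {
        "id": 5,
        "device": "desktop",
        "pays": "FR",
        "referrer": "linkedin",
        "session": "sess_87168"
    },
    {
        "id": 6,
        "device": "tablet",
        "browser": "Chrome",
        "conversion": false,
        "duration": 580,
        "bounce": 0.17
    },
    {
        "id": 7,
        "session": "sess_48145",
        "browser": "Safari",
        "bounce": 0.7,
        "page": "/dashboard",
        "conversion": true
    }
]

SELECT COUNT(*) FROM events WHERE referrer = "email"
1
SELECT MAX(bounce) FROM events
0.72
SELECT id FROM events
[1, 2, 3, 4, 5, 6, 7]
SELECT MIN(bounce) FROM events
0.17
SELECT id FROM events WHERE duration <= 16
[1]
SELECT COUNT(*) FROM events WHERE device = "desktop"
1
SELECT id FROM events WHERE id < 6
[1, 2, 3, 4, 5]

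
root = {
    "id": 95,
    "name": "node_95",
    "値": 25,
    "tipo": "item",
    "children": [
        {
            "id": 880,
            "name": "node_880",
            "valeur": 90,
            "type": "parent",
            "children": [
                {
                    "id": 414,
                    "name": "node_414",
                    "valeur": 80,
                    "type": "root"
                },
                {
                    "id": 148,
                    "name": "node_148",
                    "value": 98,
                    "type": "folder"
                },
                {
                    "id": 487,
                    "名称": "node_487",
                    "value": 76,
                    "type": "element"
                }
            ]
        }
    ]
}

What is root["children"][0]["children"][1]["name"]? "node_148"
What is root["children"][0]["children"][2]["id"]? 487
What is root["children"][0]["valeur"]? 90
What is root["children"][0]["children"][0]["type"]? "root"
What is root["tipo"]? "item"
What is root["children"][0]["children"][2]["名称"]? "node_487"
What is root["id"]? 95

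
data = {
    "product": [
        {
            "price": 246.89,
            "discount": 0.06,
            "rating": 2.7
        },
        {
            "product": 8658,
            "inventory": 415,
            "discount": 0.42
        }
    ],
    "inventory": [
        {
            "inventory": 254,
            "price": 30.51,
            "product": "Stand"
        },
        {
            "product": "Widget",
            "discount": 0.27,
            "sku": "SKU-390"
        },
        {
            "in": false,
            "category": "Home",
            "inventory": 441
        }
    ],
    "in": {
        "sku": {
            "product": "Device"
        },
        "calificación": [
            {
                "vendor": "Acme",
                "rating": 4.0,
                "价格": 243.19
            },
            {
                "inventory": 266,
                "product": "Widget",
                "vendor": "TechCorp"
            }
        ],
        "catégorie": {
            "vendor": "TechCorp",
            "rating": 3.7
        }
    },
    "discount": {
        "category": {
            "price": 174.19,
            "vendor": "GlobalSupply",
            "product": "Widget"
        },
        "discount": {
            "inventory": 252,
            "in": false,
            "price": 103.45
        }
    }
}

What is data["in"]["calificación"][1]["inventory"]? 266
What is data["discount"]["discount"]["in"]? False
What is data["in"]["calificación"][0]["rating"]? 4.0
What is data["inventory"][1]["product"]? "Widget"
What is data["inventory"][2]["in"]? False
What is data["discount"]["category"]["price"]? 174.19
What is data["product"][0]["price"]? 246.89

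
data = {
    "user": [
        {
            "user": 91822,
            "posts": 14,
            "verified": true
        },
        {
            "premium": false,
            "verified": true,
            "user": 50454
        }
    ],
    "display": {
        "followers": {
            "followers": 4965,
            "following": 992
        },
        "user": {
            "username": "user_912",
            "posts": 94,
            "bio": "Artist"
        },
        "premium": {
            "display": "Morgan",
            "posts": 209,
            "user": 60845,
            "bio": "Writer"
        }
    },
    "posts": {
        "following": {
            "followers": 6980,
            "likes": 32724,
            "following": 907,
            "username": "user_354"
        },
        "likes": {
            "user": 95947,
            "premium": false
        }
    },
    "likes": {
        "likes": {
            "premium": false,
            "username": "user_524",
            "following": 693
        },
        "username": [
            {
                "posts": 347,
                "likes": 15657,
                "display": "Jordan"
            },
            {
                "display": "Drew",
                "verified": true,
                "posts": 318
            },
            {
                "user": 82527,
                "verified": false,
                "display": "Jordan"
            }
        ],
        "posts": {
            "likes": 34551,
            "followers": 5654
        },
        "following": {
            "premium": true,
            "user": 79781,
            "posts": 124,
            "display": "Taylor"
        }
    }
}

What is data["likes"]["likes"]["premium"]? False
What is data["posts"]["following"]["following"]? 907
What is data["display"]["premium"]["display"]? "Morgan"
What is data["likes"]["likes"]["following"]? 693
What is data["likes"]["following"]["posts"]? 124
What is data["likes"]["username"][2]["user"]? 82527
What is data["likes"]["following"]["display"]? "Taylor"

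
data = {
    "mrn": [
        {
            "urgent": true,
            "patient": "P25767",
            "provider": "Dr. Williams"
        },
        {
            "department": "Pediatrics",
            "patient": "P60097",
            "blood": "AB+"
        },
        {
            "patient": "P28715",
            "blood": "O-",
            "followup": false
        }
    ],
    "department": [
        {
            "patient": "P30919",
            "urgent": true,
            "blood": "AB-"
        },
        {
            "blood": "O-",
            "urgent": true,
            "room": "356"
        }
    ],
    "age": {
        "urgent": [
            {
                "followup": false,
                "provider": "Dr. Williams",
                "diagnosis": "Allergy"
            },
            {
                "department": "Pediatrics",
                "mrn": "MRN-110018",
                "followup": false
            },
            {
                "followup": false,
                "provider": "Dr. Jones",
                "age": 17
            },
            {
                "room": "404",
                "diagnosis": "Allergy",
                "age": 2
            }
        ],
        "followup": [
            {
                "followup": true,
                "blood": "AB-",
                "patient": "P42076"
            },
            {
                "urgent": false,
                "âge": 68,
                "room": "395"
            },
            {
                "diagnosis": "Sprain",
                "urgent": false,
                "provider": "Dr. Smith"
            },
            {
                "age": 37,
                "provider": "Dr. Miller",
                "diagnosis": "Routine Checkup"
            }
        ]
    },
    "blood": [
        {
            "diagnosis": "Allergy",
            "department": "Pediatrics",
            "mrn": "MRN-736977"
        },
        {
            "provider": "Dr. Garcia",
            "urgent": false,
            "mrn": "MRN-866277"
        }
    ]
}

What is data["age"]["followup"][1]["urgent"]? False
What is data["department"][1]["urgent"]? True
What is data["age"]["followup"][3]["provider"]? "Dr. Miller"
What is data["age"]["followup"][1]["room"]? "395"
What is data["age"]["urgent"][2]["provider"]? "Dr. Jones"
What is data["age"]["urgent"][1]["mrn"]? "MRN-110018"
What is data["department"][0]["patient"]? "P30919"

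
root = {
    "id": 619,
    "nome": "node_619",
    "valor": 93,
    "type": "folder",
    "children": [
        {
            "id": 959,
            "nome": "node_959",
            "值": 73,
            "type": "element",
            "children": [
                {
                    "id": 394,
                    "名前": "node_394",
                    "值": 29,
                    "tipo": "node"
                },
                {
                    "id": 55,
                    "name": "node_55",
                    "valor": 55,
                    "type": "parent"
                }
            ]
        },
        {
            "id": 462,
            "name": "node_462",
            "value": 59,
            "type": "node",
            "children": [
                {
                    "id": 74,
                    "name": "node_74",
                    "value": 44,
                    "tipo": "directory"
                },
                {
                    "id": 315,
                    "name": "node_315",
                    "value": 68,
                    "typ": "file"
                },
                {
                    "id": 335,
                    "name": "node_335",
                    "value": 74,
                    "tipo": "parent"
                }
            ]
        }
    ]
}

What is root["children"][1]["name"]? "node_462"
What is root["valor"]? 93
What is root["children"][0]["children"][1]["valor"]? 55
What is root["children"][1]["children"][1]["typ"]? "file"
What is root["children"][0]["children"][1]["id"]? 55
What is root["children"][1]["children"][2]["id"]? 335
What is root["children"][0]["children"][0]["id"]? 394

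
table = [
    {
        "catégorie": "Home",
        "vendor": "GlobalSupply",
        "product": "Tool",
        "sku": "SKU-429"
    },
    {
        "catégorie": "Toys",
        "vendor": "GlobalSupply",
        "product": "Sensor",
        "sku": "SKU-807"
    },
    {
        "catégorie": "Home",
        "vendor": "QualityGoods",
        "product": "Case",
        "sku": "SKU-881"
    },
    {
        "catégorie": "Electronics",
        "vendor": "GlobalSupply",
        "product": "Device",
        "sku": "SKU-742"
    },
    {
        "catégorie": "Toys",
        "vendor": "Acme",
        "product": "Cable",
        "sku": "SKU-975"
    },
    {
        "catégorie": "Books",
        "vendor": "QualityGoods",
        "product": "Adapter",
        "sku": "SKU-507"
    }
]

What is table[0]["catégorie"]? "Home"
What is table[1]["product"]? "Sensor"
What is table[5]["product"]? "Adapter"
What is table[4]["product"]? "Cable"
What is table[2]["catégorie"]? "Home"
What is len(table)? 6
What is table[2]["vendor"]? "QualityGoods"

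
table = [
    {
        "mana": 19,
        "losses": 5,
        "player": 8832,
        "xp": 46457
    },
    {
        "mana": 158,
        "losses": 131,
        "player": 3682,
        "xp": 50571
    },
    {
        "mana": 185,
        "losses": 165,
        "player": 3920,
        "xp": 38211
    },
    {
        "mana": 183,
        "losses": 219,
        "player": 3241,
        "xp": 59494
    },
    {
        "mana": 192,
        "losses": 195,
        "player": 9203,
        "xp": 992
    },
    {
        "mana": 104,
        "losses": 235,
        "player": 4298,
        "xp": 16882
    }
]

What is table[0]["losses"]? 5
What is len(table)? 6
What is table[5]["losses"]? 235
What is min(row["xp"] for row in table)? 992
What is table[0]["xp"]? 46457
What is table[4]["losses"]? 195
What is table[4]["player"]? 9203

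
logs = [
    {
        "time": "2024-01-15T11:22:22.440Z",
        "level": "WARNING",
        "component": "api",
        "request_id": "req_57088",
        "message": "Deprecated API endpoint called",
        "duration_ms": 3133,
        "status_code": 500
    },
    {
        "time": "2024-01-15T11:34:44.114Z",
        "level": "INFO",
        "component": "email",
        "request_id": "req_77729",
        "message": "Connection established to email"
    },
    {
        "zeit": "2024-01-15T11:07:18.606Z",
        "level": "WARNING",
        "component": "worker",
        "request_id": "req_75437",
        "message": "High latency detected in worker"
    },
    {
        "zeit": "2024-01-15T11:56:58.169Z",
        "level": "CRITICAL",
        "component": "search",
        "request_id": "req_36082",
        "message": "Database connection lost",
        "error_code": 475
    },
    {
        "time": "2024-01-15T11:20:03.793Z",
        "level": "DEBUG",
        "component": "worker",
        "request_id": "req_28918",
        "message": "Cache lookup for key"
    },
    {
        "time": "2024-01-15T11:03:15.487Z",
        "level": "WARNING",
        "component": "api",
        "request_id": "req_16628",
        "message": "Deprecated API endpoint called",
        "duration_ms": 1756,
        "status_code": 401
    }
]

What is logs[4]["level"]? "DEBUG"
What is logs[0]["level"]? "WARNING"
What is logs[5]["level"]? "WARNING"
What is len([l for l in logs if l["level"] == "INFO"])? 1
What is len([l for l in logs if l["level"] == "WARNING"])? 3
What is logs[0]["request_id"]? "req_57088"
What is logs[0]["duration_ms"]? 3133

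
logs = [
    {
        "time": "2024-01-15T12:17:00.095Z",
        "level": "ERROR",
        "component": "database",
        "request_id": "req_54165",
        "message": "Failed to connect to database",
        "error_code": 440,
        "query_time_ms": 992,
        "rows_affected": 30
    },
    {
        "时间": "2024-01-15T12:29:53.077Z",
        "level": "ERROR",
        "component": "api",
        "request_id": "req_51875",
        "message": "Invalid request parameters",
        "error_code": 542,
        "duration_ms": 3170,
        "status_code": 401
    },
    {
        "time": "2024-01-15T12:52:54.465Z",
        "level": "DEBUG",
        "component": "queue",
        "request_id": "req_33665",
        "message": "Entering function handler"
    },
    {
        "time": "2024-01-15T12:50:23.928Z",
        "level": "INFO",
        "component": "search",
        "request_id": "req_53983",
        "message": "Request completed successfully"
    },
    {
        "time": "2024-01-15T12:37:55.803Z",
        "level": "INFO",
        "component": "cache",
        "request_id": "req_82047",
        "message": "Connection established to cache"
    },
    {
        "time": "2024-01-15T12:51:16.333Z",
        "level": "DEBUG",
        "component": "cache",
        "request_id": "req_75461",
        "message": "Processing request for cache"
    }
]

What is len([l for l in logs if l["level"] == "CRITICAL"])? 0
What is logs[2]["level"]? "DEBUG"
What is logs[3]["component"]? "search"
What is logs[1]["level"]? "ERROR"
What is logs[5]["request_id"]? "req_75461"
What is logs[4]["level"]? "INFO"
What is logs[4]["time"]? "2024-01-15T12:37:55.803Z"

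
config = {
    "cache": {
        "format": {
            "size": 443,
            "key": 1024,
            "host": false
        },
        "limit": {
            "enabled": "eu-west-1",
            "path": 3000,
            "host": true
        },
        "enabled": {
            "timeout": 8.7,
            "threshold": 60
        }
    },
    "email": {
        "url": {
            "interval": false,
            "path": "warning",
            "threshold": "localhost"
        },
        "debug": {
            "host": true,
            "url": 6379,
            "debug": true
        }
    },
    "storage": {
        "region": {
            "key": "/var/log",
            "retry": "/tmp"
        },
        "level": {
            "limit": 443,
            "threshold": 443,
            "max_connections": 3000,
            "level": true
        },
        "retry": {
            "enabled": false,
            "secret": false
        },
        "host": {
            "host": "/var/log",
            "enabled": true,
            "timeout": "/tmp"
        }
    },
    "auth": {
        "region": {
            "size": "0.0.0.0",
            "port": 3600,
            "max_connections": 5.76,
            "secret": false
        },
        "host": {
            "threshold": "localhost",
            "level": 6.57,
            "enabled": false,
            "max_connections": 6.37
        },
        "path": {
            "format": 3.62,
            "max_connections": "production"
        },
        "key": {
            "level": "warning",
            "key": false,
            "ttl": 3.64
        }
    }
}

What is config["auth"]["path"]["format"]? 3.62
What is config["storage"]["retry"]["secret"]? False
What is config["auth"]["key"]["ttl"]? 3.64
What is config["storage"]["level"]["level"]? True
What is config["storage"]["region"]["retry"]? "/tmp"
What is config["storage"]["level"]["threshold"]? 443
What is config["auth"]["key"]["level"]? "warning"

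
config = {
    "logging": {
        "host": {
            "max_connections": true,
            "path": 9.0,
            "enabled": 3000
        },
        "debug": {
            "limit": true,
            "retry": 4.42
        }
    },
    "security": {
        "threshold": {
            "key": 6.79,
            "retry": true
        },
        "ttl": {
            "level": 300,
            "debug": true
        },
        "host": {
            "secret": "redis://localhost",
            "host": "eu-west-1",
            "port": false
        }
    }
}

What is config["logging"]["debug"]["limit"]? True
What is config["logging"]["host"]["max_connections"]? True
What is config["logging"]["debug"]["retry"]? 4.42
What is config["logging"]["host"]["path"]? 9.0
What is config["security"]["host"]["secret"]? "redis://localhost"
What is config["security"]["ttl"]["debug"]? True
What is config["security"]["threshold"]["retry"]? True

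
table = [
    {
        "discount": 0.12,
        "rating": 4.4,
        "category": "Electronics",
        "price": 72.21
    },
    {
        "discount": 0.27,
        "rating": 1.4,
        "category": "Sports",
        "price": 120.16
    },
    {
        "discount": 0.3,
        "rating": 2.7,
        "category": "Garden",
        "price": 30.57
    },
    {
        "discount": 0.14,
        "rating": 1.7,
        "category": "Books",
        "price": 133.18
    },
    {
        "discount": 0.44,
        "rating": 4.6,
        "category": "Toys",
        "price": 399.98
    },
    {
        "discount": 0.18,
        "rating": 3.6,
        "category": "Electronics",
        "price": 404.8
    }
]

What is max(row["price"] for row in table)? 404.8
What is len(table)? 6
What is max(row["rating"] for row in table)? 4.6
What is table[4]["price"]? 399.98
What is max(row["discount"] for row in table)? 0.44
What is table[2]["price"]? 30.57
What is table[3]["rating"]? 1.7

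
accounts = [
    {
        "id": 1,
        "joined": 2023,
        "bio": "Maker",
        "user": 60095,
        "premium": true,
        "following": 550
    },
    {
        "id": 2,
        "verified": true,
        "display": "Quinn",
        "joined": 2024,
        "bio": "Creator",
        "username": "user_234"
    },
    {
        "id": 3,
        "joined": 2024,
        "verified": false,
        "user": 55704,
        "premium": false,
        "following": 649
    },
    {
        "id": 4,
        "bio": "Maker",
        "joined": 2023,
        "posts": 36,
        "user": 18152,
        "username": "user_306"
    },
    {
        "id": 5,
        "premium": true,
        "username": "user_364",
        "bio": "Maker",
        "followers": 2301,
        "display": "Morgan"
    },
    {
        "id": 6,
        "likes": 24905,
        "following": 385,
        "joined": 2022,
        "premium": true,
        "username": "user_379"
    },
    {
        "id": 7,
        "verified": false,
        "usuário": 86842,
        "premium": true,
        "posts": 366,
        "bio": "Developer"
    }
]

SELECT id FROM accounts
[1, 2, 3, 4, 5, 6, 7]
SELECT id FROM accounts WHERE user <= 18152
[4]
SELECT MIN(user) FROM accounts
18152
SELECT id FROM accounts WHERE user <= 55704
[3, 4]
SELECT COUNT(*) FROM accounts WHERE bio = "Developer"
1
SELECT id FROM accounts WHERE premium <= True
[1, 3, 5, 6, 7]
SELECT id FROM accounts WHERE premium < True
[3]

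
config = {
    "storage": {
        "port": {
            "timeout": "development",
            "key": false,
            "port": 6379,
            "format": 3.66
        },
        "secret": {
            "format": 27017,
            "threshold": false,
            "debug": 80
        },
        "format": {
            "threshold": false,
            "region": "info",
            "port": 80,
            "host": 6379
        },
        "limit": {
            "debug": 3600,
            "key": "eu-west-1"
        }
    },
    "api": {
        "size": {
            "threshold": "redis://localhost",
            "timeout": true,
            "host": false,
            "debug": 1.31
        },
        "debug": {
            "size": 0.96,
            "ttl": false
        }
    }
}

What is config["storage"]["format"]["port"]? 80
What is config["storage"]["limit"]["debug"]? 3600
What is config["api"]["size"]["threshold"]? "redis://localhost"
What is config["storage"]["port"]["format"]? 3.66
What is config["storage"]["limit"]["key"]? "eu-west-1"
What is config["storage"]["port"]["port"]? 6379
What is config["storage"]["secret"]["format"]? 27017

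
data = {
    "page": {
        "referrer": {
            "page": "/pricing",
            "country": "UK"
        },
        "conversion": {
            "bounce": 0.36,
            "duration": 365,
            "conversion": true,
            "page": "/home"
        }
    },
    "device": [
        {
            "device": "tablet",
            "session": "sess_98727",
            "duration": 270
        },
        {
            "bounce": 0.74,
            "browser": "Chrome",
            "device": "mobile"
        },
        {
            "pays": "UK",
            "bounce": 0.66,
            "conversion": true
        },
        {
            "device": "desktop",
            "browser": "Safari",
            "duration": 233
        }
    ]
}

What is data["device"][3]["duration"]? 233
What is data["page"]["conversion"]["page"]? "/home"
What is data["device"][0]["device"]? "tablet"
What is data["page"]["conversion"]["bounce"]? 0.36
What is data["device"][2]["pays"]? "UK"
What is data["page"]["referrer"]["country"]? "UK"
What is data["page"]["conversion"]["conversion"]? True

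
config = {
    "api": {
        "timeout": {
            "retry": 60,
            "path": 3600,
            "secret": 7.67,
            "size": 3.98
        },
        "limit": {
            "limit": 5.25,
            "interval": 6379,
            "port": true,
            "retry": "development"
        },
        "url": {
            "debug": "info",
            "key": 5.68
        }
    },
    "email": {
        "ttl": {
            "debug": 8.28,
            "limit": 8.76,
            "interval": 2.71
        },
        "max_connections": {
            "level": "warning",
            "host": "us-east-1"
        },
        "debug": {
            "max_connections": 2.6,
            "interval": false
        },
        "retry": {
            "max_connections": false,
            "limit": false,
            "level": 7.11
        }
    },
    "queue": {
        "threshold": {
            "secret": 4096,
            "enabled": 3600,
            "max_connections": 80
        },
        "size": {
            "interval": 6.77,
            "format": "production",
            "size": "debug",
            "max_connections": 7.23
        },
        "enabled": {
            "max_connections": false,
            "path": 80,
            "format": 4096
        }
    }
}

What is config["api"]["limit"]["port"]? True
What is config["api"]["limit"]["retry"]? "development"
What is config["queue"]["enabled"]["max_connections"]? False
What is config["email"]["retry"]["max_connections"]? False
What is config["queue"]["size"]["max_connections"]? 7.23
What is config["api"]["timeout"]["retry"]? 60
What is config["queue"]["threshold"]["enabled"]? 3600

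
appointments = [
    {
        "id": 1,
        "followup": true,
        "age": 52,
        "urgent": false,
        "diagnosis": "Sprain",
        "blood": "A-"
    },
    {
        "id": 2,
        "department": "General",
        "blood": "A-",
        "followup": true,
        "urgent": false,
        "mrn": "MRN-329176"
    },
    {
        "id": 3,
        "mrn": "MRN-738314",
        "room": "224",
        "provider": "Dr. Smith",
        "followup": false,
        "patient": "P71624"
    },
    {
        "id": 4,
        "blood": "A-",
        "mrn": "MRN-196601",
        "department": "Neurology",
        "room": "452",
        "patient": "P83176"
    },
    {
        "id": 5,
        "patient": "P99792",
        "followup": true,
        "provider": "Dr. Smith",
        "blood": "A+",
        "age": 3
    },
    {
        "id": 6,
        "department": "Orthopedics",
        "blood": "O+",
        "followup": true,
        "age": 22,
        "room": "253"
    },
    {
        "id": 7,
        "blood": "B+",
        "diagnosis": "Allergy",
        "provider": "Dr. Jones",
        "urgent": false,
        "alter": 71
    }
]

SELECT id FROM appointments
[1, 2, 3, 4, 5, 6, 7]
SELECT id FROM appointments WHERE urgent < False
[]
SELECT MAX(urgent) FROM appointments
False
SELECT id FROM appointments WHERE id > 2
[3, 4, 5, 6, 7]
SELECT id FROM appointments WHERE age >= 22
[1, 6]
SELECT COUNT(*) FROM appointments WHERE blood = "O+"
1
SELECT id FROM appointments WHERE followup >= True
[1, 2, 5, 6]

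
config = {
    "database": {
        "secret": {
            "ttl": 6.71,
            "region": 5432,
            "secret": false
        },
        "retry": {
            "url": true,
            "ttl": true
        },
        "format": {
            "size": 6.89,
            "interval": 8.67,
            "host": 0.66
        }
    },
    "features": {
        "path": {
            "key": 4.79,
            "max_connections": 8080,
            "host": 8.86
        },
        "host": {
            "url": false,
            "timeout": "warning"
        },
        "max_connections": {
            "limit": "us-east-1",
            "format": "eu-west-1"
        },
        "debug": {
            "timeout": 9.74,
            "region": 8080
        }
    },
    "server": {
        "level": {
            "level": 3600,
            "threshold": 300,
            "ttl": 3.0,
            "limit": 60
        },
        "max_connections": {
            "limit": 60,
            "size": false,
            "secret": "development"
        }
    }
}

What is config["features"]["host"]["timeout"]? "warning"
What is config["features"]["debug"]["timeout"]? 9.74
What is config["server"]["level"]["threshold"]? 300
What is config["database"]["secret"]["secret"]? False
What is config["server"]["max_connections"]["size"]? False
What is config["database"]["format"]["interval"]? 8.67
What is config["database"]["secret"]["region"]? 5432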